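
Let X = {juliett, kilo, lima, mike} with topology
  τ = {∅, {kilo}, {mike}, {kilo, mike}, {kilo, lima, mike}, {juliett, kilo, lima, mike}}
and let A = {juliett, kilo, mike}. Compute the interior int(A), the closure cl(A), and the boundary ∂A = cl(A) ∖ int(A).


int(A) = {kilo, mike}, cl(A) = {juliett, kilo, lima, mike}, ∂A = {juliett, lima}.

Closed sets in (X, τ) are complements of opens:
  closed(X, τ) = {∅, {juliett}, {juliett, lima}, {juliett, kilo, lima}, {juliett, lima, mike}, {juliett, kilo, lima, mike}}.
int(A) = ⋃ {U ∈ τ : U ⊆ A}. Opens contained in A: ∅, {kilo}, {mike}, {kilo, mike}.
Taking the union of these: int(A) = {kilo, mike}.
cl(A) = ⋂ {C closed : A ⊆ C}. Closed sets containing A: {juliett, kilo, lima, mike}.
Intersecting these: cl(A) = {juliett, kilo, lima, mike}.
∂A = cl(A) ∖ int(A) = {juliett, kilo, lima, mike} ∖ {kilo, mike} = {juliett, lima}.


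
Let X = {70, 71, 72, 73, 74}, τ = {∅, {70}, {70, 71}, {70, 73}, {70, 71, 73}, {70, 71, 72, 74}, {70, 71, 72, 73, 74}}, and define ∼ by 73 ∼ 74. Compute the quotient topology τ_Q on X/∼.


X/∼ = {[70], [71], [72], [73=74]}; |τ_Q| = 4.

Equivalence classes: [70], [71], [72], [73=74].
Quotient map π: X → X/∼ sends 70 ↦ [70], 71 ↦ [71], 72 ↦ [72], 73 ↦ [73=74], 74 ↦ [73=74].
For each subset V ⊆ X/∼, compute π^{-1}(V) ⊆ X and check whether π^{-1}(V) ∈ τ. V is open in τ_Q iff π^{-1}(V) ∈ τ.
  V = {}: π^{-1}(V) = ∅ ∈ τ ✓.
  V = {[70]}: π^{-1}(V) = {70} ∈ τ ✓.
  V = {[71]}: π^{-1}(V) = {71} ∉ τ ✗.
  V = {[70], [71]}: π^{-1}(V) = {70, 71} ∈ τ ✓.
  V = {[72]}: π^{-1}(V) = {72} ∉ τ ✗.
  V = {[70], [72]}: π^{-1}(V) = {70, 72} ∉ τ ✗.
  V = {[71], [72]}: π^{-1}(V) = {71, 72} ∉ τ ✗.
  V = {[70], [71], [72]}: π^{-1}(V) = {70, 71, 72} ∉ τ ✗.
  V = {[73=74]}: π^{-1}(V) = {73, 74} ∉ τ ✗.
  V = {[70], [73=74]}: π^{-1}(V) = {70, 73, 74} ∉ τ ✗.
  V = {[71], [73=74]}: π^{-1}(V) = {71, 73, 74} ∉ τ ✗.
  V = {[70], [71], [73=74]}: π^{-1}(V) = {70, 71, 73, 74} ∉ τ ✗.
  V = {[72], [73=74]}: π^{-1}(V) = {72, 73, 74} ∉ τ ✗.
  V = {[70], [72], [73=74]}: π^{-1}(V) = {70, 72, 73, 74} ∉ τ ✗.
  V = {[71], [72], [73=74]}: π^{-1}(V) = {71, 72, 73, 74} ∉ τ ✗.
  V = {[70], [71], [72], [73=74]}: π^{-1}(V) = {70, 71, 72, 73, 74} ∈ τ ✓.
Open sets in the quotient: τ_Q = {{}, {[70]}, {[70], [71]}, {[70], [71], [72], [73=74]}} (4 elements).


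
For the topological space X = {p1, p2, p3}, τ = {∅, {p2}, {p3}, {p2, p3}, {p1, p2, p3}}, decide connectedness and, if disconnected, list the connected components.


(X, τ) is connected.

Find clopen sets (U ∈ τ with X ∖ U ∈ τ):
  U = ∅, X ∖ U = {p1, p2, p3} — both open, so U is clopen.
  U = {p1, p2, p3}, X ∖ U = ∅ — both open, so U is clopen.
Only trivial clopens (∅ and X) exist, so (X, τ) is connected.
Compute connected components by grouping points that agree on all clopens:
  component: {p1, p2, p3}


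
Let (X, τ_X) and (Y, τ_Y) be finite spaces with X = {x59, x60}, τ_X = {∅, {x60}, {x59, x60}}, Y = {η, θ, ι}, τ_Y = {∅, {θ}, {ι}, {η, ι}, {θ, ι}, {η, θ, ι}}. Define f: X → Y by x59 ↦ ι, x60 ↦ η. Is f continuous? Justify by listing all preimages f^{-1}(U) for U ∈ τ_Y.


f is NOT continuous.

Compute f^{-1}(U) for each U ∈ τ_Y:
  U = ∅: f^{-1}(U) = ∅ ∈ τ_X ✓.
  U = {θ}: f^{-1}(U) = ∅ ∈ τ_X ✓.
  U = {ι}: f^{-1}(U) = {x59} ∉ τ_X ✗.
  U = {η, ι}: f^{-1}(U) = {x59, x60} ∈ τ_X ✓.
  U = {θ, ι}: f^{-1}(U) = {x59} ∉ τ_X ✗.
  U = {η, θ, ι}: f^{-1}(U) = {x59, x60} ∈ τ_X ✓.
Found U = {ι} with f^{-1}(U) = {x59} not in τ_X. Therefore f is NOT continuous.


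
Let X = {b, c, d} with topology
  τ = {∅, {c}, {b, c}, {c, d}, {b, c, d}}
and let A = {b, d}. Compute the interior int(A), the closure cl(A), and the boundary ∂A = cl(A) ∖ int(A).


int(A) = ∅, cl(A) = {b, d}, ∂A = {b, d}.

Closed sets in (X, τ) are complements of opens:
  closed(X, τ) = {∅, {b}, {d}, {b, d}, {b, c, d}}.
int(A) = ⋃ {U ∈ τ : U ⊆ A}. Opens contained in A: ∅.
Taking the union of these: int(A) = ∅.
cl(A) = ⋂ {C closed : A ⊆ C}. Closed sets containing A: {b, d}, {b, c, d}.
Intersecting these: cl(A) = {b, d}.
∂A = cl(A) ∖ int(A) = {b, d} ∖ ∅ = {b, d}.


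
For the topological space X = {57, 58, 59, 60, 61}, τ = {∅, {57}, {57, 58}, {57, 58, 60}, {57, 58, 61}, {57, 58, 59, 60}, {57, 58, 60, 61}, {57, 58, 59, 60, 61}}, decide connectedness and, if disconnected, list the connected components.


(X, τ) is connected.

Find clopen sets (U ∈ τ with X ∖ U ∈ τ):
  U = ∅, X ∖ U = {57, 58, 59, 60, 61} — both open, so U is clopen.
  U = {57, 58, 59, 60, 61}, X ∖ U = ∅ — both open, so U is clopen.
Only trivial clopens (∅ and X) exist, so (X, τ) is connected.
Compute connected components by grouping points that agree on all clopens:
  component: {57, 58, 59, 60, 61}


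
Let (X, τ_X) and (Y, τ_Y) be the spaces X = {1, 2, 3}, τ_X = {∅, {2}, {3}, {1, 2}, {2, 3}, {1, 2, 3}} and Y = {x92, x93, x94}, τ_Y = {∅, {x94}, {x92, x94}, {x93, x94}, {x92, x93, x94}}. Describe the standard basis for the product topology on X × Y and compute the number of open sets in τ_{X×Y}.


Basis B = {∅ × ∅, {2} × {x94}, {3} × {x94}, {1, 2} × {x94}, {2} × {x92, x94}, {2} × {x93, x94}, {2, 3} × {x94}, {3} × {x92, x94}, {3} × {x93, x94}, {1, 2, 3} × {x94}, {2} × {x92, x93, x94}, {3} × {x92, x93, x94}, {1, 2} × {x92, x94}, {1, 2} × {x93, x94}, {2, 3} × {x92, x94}, {2, 3} × {x93, x94}, {1, 2} × {x92, x93, x94}, {1, 2, 3} × {x92, x94}, {1, 2, 3} × {x93, x94}, {2, 3} × {x92, x93, x94}, {1, 2, 3} × {x92, x93, x94}}; |τ_{X×Y}| = 70.

Enumerate products U × V with U ∈ τ_X, V ∈ τ_Y (deduplicated):
  ∅ × ∅ = {} (∅)
  {2} × {x94} = {(2,x94)}
  {3} × {x94} = {(3,x94)}
  {1, 2} × {x94} = {(1,x94), (2,x94)}
  {2} × {x92, x94} = {(2,x92), (2,x94)}
  {2} × {x93, x94} = {(2,x93), (2,x94)}
  {2, 3} × {x94} = {(2,x94), (3,x94)}
  {3} × {x92, x94} = {(3,x92), (3,x94)}
  {3} × {x93, x94} = {(3,x93), (3,x94)}
  {1, 2, 3} × {x94} = {(1,x94), (2,x94), (3,x94)}
  {2} × {x92, x93, x94} = {(2,x92), (2,x93), (2,x94)}
  {3} × {x92, x93, x94} = {(3,x92), (3,x93), (3,x94)}
  {1, 2} × {x92, x94} = {(1,x92), (1,x94), (2,x92), (2,x94)}
  {1, 2} × {x93, x94} = {(1,x93), (1,x94), (2,x93), (2,x94)}
  {2, 3} × {x92, x94} = {(2,x92), (2,x94), (3,x92), (3,x94)}
  {2, 3} × {x93, x94} = {(2,x93), (2,x94), (3,x93), (3,x94)}
  {1, 2} × {x92, x93, x94} = {(1,x92), (1,x93), (1,x94), (2,x92), (2,x93), (2,x94)}
  {1, 2, 3} × {x92, x94} = {(1,x92), (1,x94), (2,x92), (2,x94), (3,x92), (3,x94)}
  {1, 2, 3} × {x93, x94} = {(1,x93), (1,x94), (2,x93), (2,x94), (3,x93), (3,x94)}
  {2, 3} × {x92, x93, x94} = {(2,x92), (2,x93), (2,x94), (3,x92), (3,x93), (3,x94)}
  {1, 2, 3} × {x92, x93, x94} = {(1,x92), (1,x93), (1,x94), (2,x92), (2,x93), (2,x94), (3,x92), (3,x93), (3,x94)}
These 21 distinct sets form the basis B.
Close under arbitrary unions to get τ_{X×Y}; counting gives |τ_{X×Y}| = 70.


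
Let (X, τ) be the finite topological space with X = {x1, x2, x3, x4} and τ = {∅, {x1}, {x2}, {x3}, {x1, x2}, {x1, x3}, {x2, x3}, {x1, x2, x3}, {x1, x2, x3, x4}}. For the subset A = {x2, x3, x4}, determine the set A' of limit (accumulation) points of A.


A' = {x4}

For each x ∈ X, list the open sets U ∈ τ with x ∈ U, then check whether U ∩ (A ∖ {x}) ≠ ∅ for every such U.
  x = x1: open {x1} ∋ x has {x1} ∩ (A ∖ {x1}) = ∅, so x is NOT a limit point.
  x = x2: open {x2} ∋ x has {x2} ∩ (A ∖ {x2}) = ∅, so x is NOT a limit point.
  x = x3: open {x3} ∋ x has {x3} ∩ (A ∖ {x3}) = ∅, so x is NOT a limit point.
  x = x4: opens ∋ x are {x1, x2, x3, x4}; each meets A ∖ {x4}, so x IS a limit point.
Collecting: A' = {x4}.


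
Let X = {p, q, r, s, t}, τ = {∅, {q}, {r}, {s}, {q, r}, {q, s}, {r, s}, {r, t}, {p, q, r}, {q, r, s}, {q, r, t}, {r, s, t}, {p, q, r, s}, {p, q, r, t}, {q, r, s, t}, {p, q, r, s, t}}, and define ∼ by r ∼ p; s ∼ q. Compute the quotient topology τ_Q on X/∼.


X/∼ = {[p=r], [q=s], [t]}; |τ_Q| = 4.

Equivalence classes: [p=r], [q=s], [t].
Quotient map π: X → X/∼ sends p ↦ [p=r], q ↦ [q=s], r ↦ [p=r], s ↦ [q=s], t ↦ [t].
For each subset V ⊆ X/∼, compute π^{-1}(V) ⊆ X and check whether π^{-1}(V) ∈ τ. V is open in τ_Q iff π^{-1}(V) ∈ τ.
  V = {}: π^{-1}(V) = ∅ ∈ τ ✓.
  V = {[p=r]}: π^{-1}(V) = {p, r} ∉ τ ✗.
  V = {[q=s]}: π^{-1}(V) = {q, s} ∈ τ ✓.
  V = {[p=r], [q=s]}: π^{-1}(V) = {p, q, r, s} ∈ τ ✓.
  V = {[t]}: π^{-1}(V) = {t} ∉ τ ✗.
  V = {[p=r], [t]}: π^{-1}(V) = {p, r, t} ∉ τ ✗.
  V = {[q=s], [t]}: π^{-1}(V) = {q, s, t} ∉ τ ✗.
  V = {[p=r], [q=s], [t]}: π^{-1}(V) = {p, q, r, s, t} ∈ τ ✓.
Open sets in the quotient: τ_Q = {{}, {[q=s]}, {[p=r], [q=s]}, {[p=r], [q=s], [t]}} (4 elements).


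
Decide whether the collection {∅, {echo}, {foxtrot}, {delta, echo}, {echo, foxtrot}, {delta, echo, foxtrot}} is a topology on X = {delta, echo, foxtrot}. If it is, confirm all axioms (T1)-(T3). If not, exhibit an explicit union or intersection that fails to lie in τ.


τ IS a topology on X.

Axiom (T1): ∅ ∈ τ? Yes; X ∈ τ? Yes.
Axiom (T2/T3): check pairwise unions and intersections of members of τ.
All pairwise intersections and unions checked — each lies in τ. Therefore τ satisfies (T1), (T2), (T3): it IS a topology on X.


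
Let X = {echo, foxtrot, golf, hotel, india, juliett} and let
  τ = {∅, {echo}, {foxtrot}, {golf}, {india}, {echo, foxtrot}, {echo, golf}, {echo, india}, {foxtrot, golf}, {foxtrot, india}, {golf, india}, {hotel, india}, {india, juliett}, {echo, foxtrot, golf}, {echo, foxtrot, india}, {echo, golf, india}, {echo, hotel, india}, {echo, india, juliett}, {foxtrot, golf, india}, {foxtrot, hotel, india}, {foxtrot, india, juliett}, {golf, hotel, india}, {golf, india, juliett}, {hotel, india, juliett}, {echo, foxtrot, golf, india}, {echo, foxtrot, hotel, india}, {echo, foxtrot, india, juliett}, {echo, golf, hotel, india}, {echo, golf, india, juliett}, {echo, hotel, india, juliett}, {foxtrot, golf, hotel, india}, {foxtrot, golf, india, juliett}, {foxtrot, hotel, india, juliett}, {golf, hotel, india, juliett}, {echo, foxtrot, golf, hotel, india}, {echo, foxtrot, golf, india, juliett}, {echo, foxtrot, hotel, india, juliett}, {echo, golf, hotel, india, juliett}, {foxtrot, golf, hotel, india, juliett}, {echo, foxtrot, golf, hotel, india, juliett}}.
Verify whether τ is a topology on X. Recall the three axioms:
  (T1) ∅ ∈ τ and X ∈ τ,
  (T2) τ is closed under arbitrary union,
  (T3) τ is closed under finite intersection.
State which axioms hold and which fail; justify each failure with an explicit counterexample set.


τ IS a topology on X.

Axiom (T1): ∅ ∈ τ? Yes; X ∈ τ? Yes.
Axiom (T2/T3): check pairwise unions and intersections of members of τ.
All pairwise intersections and unions checked — each lies in τ. Therefore τ satisfies (T1), (T2), (T3): it IS a topology on X.


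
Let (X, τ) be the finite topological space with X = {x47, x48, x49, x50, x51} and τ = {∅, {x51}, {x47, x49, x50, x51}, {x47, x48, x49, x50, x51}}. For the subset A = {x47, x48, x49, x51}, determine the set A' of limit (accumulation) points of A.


A' = {x47, x48, x49, x50}

For each x ∈ X, list the open sets U ∈ τ with x ∈ U, then check whether U ∩ (A ∖ {x}) ≠ ∅ for every such U.
  x = x47: opens ∋ x are {x47, x49, x50, x51}, {x47, x48, x49, x50, x51}; each meets A ∖ {x47}, so x IS a limit point.
  x = x48: opens ∋ x are {x47, x48, x49, x50, x51}; each meets A ∖ {x48}, so x IS a limit point.
  x = x49: opens ∋ x are {x47, x49, x50, x51}, {x47, x48, x49, x50, x51}; each meets A ∖ {x49}, so x IS a limit point.
  x = x50: opens ∋ x are {x47, x49, x50, x51}, {x47, x48, x49, x50, x51}; each meets A ∖ {x50}, so x IS a limit point.
  x = x51: open {x51} ∋ x has {x51} ∩ (A ∖ {x51}) = ∅, so x is NOT a limit point.
Collecting: A' = {x47, x48, x49, x50}.


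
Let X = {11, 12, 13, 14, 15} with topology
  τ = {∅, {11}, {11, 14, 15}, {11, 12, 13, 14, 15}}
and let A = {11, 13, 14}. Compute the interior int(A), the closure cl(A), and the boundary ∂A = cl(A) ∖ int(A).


int(A) = {11}, cl(A) = {11, 12, 13, 14, 15}, ∂A = {12, 13, 14, 15}.

Closed sets in (X, τ) are complements of opens:
  closed(X, τ) = {∅, {12, 13}, {12, 13, 14, 15}, {11, 12, 13, 14, 15}}.
int(A) = ⋃ {U ∈ τ : U ⊆ A}. Opens contained in A: ∅, {11}.
Taking the union of these: int(A) = {11}.
cl(A) = ⋂ {C closed : A ⊆ C}. Closed sets containing A: {11, 12, 13, 14, 15}.
Intersecting these: cl(A) = {11, 12, 13, 14, 15}.
∂A = cl(A) ∖ int(A) = {11, 12, 13, 14, 15} ∖ {11} = {12, 13, 14, 15}.


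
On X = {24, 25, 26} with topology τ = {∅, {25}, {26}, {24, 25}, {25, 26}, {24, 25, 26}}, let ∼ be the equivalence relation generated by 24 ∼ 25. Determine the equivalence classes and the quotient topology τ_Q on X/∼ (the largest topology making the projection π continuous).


X/∼ = {[24=25], [26]}; |τ_Q| = 4.

Equivalence classes: [24=25], [26].
Quotient map π: X → X/∼ sends 24 ↦ [24=25], 25 ↦ [24=25], 26 ↦ [26].
For each subset V ⊆ X/∼, compute π^{-1}(V) ⊆ X and check whether π^{-1}(V) ∈ τ. V is open in τ_Q iff π^{-1}(V) ∈ τ.
  V = {}: π^{-1}(V) = ∅ ∈ τ ✓.
  V = {[24=25]}: π^{-1}(V) = {24, 25} ∈ τ ✓.
  V = {[26]}: π^{-1}(V) = {26} ∈ τ ✓.
  V = {[24=25], [26]}: π^{-1}(V) = {24, 25, 26} ∈ τ ✓.
Open sets in the quotient: τ_Q = {{}, {[24=25]}, {[26]}, {[24=25], [26]}} (4 elements).


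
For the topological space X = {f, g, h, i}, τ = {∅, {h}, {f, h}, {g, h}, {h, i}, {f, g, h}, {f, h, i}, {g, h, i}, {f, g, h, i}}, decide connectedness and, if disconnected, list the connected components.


(X, τ) is connected.

Find clopen sets (U ∈ τ with X ∖ U ∈ τ):
  U = ∅, X ∖ U = {f, g, h, i} — both open, so U is clopen.
  U = {f, g, h, i}, X ∖ U = ∅ — both open, so U is clopen.
Only trivial clopens (∅ and X) exist, so (X, τ) is connected.
Compute connected components by grouping points that agree on all clopens:
  component: {f, g, h, i}


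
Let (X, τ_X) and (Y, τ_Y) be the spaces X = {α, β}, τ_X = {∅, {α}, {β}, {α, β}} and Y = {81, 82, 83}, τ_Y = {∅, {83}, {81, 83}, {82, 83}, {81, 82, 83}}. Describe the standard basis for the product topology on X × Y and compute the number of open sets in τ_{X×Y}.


Basis B = {∅ × ∅, {α} × {83}, {β} × {83}, {α} × {81, 83}, {α} × {82, 83}, {α, β} × {83}, {β} × {81, 83}, {β} × {82, 83}, {α} × {81, 82, 83}, {β} × {81, 82, 83}, {α, β} × {81, 83}, {α, β} × {82, 83}, {α, β} × {81, 82, 83}}; |τ_{X×Y}| = 25.

Enumerate products U × V with U ∈ τ_X, V ∈ τ_Y (deduplicated):
  ∅ × ∅ = {} (∅)
  {α} × {83} = {(α,83)}
  {β} × {83} = {(β,83)}
  {α} × {81, 83} = {(α,81), (α,83)}
  {α} × {82, 83} = {(α,82), (α,83)}
  {α, β} × {83} = {(α,83), (β,83)}
  {β} × {81, 83} = {(β,81), (β,83)}
  {β} × {82, 83} = {(β,82), (β,83)}
  {α} × {81, 82, 83} = {(α,81), (α,82), (α,83)}
  {β} × {81, 82, 83} = {(β,81), (β,82), (β,83)}
  {α, β} × {81, 83} = {(α,81), (α,83), (β,81), (β,83)}
  {α, β} × {82, 83} = {(α,82), (α,83), (β,82), (β,83)}
  {α, β} × {81, 82, 83} = {(α,81), (α,82), (α,83), (β,81), (β,82), (β,83)}
These 13 distinct sets form the basis B.
Close under arbitrary unions to get τ_{X×Y}; counting gives |τ_{X×Y}| = 25.


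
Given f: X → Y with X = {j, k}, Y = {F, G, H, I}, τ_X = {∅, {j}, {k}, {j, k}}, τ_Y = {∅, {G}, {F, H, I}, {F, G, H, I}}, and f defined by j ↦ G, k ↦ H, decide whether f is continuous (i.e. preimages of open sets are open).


f IS continuous.

Compute f^{-1}(U) for each U ∈ τ_Y:
  U = ∅: f^{-1}(U) = ∅ ∈ τ_X ✓.
  U = {G}: f^{-1}(U) = {j} ∈ τ_X ✓.
  U = {F, H, I}: f^{-1}(U) = {k} ∈ τ_X ✓.
  U = {F, G, H, I}: f^{-1}(U) = {j, k} ∈ τ_X ✓.
Every preimage lies in τ_X, so f IS continuous.


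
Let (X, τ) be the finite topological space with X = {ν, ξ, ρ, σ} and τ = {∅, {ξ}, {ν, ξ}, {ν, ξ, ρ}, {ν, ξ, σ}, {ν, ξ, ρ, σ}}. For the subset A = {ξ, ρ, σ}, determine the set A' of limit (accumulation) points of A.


A' = {ν, ρ, σ}

For each x ∈ X, list the open sets U ∈ τ with x ∈ U, then check whether U ∩ (A ∖ {x}) ≠ ∅ for every such U.
  x = ν: opens ∋ x are {ν, ξ}, {ν, ξ, ρ}, {ν, ξ, σ}, {ν, ξ, ρ, σ}; each meets A ∖ {ν}, so x IS a limit point.
  x = ξ: open {ξ} ∋ x has {ξ} ∩ (A ∖ {ξ}) = ∅, so x is NOT a limit point.
  x = ρ: opens ∋ x are {ν, ξ, ρ}, {ν, ξ, ρ, σ}; each meets A ∖ {ρ}, so x IS a limit point.
  x = σ: opens ∋ x are {ν, ξ, σ}, {ν, ξ, ρ, σ}; each meets A ∖ {σ}, so x IS a limit point.
Collecting: A' = {ν, ρ, σ}.


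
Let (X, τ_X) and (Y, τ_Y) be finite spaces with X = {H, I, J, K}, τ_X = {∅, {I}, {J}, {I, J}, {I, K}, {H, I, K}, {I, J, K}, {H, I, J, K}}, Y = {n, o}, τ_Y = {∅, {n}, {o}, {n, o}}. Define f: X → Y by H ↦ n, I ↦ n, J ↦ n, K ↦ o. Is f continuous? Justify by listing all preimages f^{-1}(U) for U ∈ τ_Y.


f is NOT continuous.

Compute f^{-1}(U) for each U ∈ τ_Y:
  U = ∅: f^{-1}(U) = ∅ ∈ τ_X ✓.
  U = {n}: f^{-1}(U) = {H, I, J} ∉ τ_X ✗.
  U = {o}: f^{-1}(U) = {K} ∉ τ_X ✗.
  U = {n, o}: f^{-1}(U) = {H, I, J, K} ∈ τ_X ✓.
Found U = {n} with f^{-1}(U) = {H, I, J} not in τ_X. Therefore f is NOT continuous.


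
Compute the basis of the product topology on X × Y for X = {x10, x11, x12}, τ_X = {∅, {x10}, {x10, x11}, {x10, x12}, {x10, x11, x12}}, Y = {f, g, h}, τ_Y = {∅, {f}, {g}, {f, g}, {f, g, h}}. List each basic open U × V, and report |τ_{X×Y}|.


Basis B = {∅ × ∅, {x10} × {f}, {x10} × {g}, {x10} × {f, g}, {x10, x11} × {f}, {x10, x12} × {f}, {x10, x11} × {g}, {x10, x12} × {g}, {x10} × {f, g, h}, {x10, x11, x12} × {f}, {x10, x11, x12} × {g}, {x10, x11} × {f, g}, {x10, x12} × {f, g}, {x10, x11} × {f, g, h}, {x10, x12} × {f, g, h}, {x10, x11, x12} × {f, g}, {x10, x11, x12} × {f, g, h}}; |τ_{X×Y}| = 50.

Enumerate products U × V with U ∈ τ_X, V ∈ τ_Y (deduplicated):
  ∅ × ∅ = {} (∅)
  {x10} × {f} = {(x10,f)}
  {x10} × {g} = {(x10,g)}
  {x10} × {f, g} = {(x10,f), (x10,g)}
  {x10, x11} × {f} = {(x10,f), (x11,f)}
  {x10, x12} × {f} = {(x10,f), (x12,f)}
  {x10, x11} × {g} = {(x10,g), (x11,g)}
  {x10, x12} × {g} = {(x10,g), (x12,g)}
  {x10} × {f, g, h} = {(x10,f), (x10,g), (x10,h)}
  {x10, x11, x12} × {f} = {(x10,f), (x11,f), (x12,f)}
  {x10, x11, x12} × {g} = {(x10,g), (x11,g), (x12,g)}
  {x10, x11} × {f, g} = {(x10,f), (x10,g), (x11,f), (x11,g)}
  {x10, x12} × {f, g} = {(x10,f), (x10,g), (x12,f), (x12,g)}
  {x10, x11} × {f, g, h} = {(x10,f), (x10,g), (x10,h), (x11,f), (x11,g), (x11,h)}
  {x10, x12} × {f, g, h} = {(x10,f), (x10,g), (x10,h), (x12,f), (x12,g), (x12,h)}
  {x10, x11, x12} × {f, g} = {(x10,f), (x10,g), (x11,f), (x11,g), (x12,f), (x12,g)}
  {x10, x11, x12} × {f, g, h} = {(x10,f), (x10,g), (x10,h), (x11,f), (x11,g), (x11,h), (x12,f), (x12,g), (x12,h)}
These 17 distinct sets form the basis B.
Close under arbitrary unions to get τ_{X×Y}; counting gives |τ_{X×Y}| = 50.


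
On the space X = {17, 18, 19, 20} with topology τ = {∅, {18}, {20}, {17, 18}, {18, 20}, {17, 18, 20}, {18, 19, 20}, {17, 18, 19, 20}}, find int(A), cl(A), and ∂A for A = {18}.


int(A) = {18}, cl(A) = {17, 18, 19}, ∂A = {17, 19}.

Closed sets in (X, τ) are complements of opens:
  closed(X, τ) = {∅, {17}, {19}, {17, 19}, {19, 20}, {17, 18, 19}, {17, 19, 20}, {17, 18, 19, 20}}.
int(A) = ⋃ {U ∈ τ : U ⊆ A}. Opens contained in A: ∅, {18}.
Taking the union of these: int(A) = {18}.
cl(A) = ⋂ {C closed : A ⊆ C}. Closed sets containing A: {17, 18, 19}, {17, 18, 19, 20}.
Intersecting these: cl(A) = {17, 18, 19}.
∂A = cl(A) ∖ int(A) = {17, 18, 19} ∖ {18} = {17, 19}.


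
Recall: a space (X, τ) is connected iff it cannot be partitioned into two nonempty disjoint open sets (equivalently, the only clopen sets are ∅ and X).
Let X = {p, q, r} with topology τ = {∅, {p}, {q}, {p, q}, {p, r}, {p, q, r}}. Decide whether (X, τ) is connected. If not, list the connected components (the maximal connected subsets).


(X, τ) is disconnected; components = [{q}, {p, r}].

Find clopen sets (U ∈ τ with X ∖ U ∈ τ):
  U = ∅, X ∖ U = {p, q, r} — both open, so U is clopen.
  U = {q}, X ∖ U = {p, r} — both open, so U is clopen.
  U = {p, r}, X ∖ U = {q} — both open, so U is clopen.
  U = {p, q, r}, X ∖ U = ∅ — both open, so U is clopen.
Nontrivial clopen(s) exist: e.g. {q}. So (X, τ) is disconnected.
Compute connected components by grouping points that agree on all clopens:
  component: {q}
  component: {p, r}


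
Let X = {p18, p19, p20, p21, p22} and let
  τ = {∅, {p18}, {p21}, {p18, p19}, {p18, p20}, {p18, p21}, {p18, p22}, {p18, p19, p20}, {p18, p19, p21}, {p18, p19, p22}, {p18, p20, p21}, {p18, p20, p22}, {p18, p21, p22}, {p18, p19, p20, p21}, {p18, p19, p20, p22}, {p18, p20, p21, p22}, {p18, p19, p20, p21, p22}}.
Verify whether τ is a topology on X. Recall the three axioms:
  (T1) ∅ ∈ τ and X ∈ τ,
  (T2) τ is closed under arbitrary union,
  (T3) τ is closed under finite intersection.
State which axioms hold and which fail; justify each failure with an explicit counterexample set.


τ is NOT a topology on X.

Axiom (T1): ∅ ∈ τ? Yes; X ∈ τ? Yes.
Axiom (T2/T3): check pairwise unions and intersections of members of τ.
Counterexample for (T2): {p21} ∪ {p18, p19, p22} = {p18, p19, p21, p22} ∉ τ. Therefore τ is NOT a topology.


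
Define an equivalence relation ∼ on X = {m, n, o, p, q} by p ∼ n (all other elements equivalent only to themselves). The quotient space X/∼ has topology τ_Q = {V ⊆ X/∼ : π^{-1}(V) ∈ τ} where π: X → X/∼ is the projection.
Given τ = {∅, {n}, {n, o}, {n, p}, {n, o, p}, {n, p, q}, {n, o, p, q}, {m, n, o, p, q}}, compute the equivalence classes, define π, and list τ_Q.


X/∼ = {[m], [n=p], [o], [q]}; |τ_Q| = 6.

Equivalence classes: [m], [n=p], [o], [q].
Quotient map π: X → X/∼ sends m ↦ [m], n ↦ [n=p], o ↦ [o], p ↦ [n=p], q ↦ [q].
For each subset V ⊆ X/∼, compute π^{-1}(V) ⊆ X and check whether π^{-1}(V) ∈ τ. V is open in τ_Q iff π^{-1}(V) ∈ τ.
  V = {}: π^{-1}(V) = ∅ ∈ τ ✓.
  V = {[m]}: π^{-1}(V) = {m} ∉ τ ✗.
  V = {[n=p]}: π^{-1}(V) = {n, p} ∈ τ ✓.
  V = {[m], [n=p]}: π^{-1}(V) = {m, n, p} ∉ τ ✗.
  V = {[o]}: π^{-1}(V) = {o} ∉ τ ✗.
  V = {[m], [o]}: π^{-1}(V) = {m, o} ∉ τ ✗.
  V = {[n=p], [o]}: π^{-1}(V) = {n, o, p} ∈ τ ✓.
  V = {[m], [n=p], [o]}: π^{-1}(V) = {m, n, o, p} ∉ τ ✗.
  V = {[q]}: π^{-1}(V) = {q} ∉ τ ✗.
  V = {[m], [q]}: π^{-1}(V) = {m, q} ∉ τ ✗.
  V = {[n=p], [q]}: π^{-1}(V) = {n, p, q} ∈ τ ✓.
  V = {[m], [n=p], [q]}: π^{-1}(V) = {m, n, p, q} ∉ τ ✗.
  V = {[o], [q]}: π^{-1}(V) = {o, q} ∉ τ ✗.
  V = {[m], [o], [q]}: π^{-1}(V) = {m, o, q} ∉ τ ✗.
  V = {[n=p], [o], [q]}: π^{-1}(V) = {n, o, p, q} ∈ τ ✓.
  V = {[m], [n=p], [o], [q]}: π^{-1}(V) = {m, n, o, p, q} ∈ τ ✓.
Open sets in the quotient: τ_Q = {{}, {[n=p]}, {[n=p], [o]}, {[n=p], [q]}, {[n=p], [o], [q]}, {[m], [n=p], [o], [q]}} (6 elements).


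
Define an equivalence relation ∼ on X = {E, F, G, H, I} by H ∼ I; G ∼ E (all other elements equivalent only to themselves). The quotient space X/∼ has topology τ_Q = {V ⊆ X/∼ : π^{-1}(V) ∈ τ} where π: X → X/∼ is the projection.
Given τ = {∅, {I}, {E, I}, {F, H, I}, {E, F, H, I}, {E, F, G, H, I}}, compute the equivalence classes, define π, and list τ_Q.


X/∼ = {[E=G], [F], [H=I]}; |τ_Q| = 3.

Equivalence classes: [E=G], [F], [H=I].
Quotient map π: X → X/∼ sends E ↦ [E=G], F ↦ [F], G ↦ [E=G], H ↦ [H=I], I ↦ [H=I].
For each subset V ⊆ X/∼, compute π^{-1}(V) ⊆ X and check whether π^{-1}(V) ∈ τ. V is open in τ_Q iff π^{-1}(V) ∈ τ.
  V = {}: π^{-1}(V) = ∅ ∈ τ ✓.
  V = {[E=G]}: π^{-1}(V) = {E, G} ∉ τ ✗.
  V = {[F]}: π^{-1}(V) = {F} ∉ τ ✗.
  V = {[E=G], [F]}: π^{-1}(V) = {E, F, G} ∉ τ ✗.
  V = {[H=I]}: π^{-1}(V) = {H, I} ∉ τ ✗.
  V = {[E=G], [H=I]}: π^{-1}(V) = {E, G, H, I} ∉ τ ✗.
  V = {[F], [H=I]}: π^{-1}(V) = {F, H, I} ∈ τ ✓.
  V = {[E=G], [F], [H=I]}: π^{-1}(V) = {E, F, G, H, I} ∈ τ ✓.
Open sets in the quotient: τ_Q = {{}, {[F], [H=I]}, {[E=G], [F], [H=I]}} (3 elements).


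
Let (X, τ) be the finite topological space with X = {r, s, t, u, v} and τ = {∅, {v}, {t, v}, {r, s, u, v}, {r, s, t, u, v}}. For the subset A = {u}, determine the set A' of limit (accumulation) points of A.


A' = {r, s}

For each x ∈ X, list the open sets U ∈ τ with x ∈ U, then check whether U ∩ (A ∖ {x}) ≠ ∅ for every such U.
  x = r: opens ∋ x are {r, s, u, v}, {r, s, t, u, v}; each meets A ∖ {r}, so x IS a limit point.
  x = s: opens ∋ x are {r, s, u, v}, {r, s, t, u, v}; each meets A ∖ {s}, so x IS a limit point.
  x = t: open {t, v} ∋ x has {t, v} ∩ (A ∖ {t}) = ∅, so x is NOT a limit point.
  x = u: open {r, s, u, v} ∋ x has {r, s, u, v} ∩ (A ∖ {u}) = ∅, so x is NOT a limit point.
  x = v: open {v} ∋ x has {v} ∩ (A ∖ {v}) = ∅, so x is NOT a limit point.
Collecting: A' = {r, s}.


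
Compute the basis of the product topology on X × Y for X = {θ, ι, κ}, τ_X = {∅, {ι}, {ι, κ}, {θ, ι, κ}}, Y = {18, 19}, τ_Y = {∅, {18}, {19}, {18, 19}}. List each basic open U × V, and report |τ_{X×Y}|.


Basis B = {∅ × ∅, {ι} × {18}, {ι} × {19}, {ι} × {18, 19}, {ι, κ} × {18}, {ι, κ} × {19}, {θ, ι, κ} × {18}, {θ, ι, κ} × {19}, {ι, κ} × {18, 19}, {θ, ι, κ} × {18, 19}}; |τ_{X×Y}| = 16.

Enumerate products U × V with U ∈ τ_X, V ∈ τ_Y (deduplicated):
  ∅ × ∅ = {} (∅)
  {ι} × {18} = {(ι,18)}
  {ι} × {19} = {(ι,19)}
  {ι} × {18, 19} = {(ι,18), (ι,19)}
  {ι, κ} × {18} = {(ι,18), (κ,18)}
  {ι, κ} × {19} = {(ι,19), (κ,19)}
  {θ, ι, κ} × {18} = {(θ,18), (ι,18), (κ,18)}
  {θ, ι, κ} × {19} = {(θ,19), (ι,19), (κ,19)}
  {ι, κ} × {18, 19} = {(ι,18), (ι,19), (κ,18), (κ,19)}
  {θ, ι, κ} × {18, 19} = {(θ,18), (θ,19), (ι,18), (ι,19), (κ,18), (κ,19)}
These 10 distinct sets form the basis B.
Close under arbitrary unions to get τ_{X×Y}; counting gives |τ_{X×Y}| = 16.


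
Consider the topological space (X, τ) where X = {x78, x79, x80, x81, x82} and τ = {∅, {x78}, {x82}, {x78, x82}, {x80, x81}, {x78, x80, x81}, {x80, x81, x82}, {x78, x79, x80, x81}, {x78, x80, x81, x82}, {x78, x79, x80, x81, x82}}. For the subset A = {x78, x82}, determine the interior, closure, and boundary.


int(A) = {x78, x82}, cl(A) = {x78, x79, x82}, ∂A = {x79}.

Closed sets in (X, τ) are complements of opens:
  closed(X, τ) = {∅, {x79}, {x82}, {x78, x79}, {x79, x82}, {x78, x79, x82}, {x79, x80, x81}, {x78, x79, x80, x81}, {x79, x80, x81, x82}, {x78, x79, x80, x81, x82}}.
int(A) = ⋃ {U ∈ τ : U ⊆ A}. Opens contained in A: ∅, {x78}, {x82}, {x78, x82}.
Taking the union of these: int(A) = {x78, x82}.
cl(A) = ⋂ {C closed : A ⊆ C}. Closed sets containing A: {x78, x79, x82}, {x78, x79, x80, x81, x82}.
Intersecting these: cl(A) = {x78, x79, x82}.
∂A = cl(A) ∖ int(A) = {x78, x79, x82} ∖ {x78, x82} = {x79}.


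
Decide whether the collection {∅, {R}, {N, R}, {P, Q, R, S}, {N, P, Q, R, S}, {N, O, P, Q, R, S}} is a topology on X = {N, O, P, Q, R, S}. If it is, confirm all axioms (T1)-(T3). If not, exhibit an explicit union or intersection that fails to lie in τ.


τ IS a topology on X.

Axiom (T1): ∅ ∈ τ? Yes; X ∈ τ? Yes.
Axiom (T2/T3): check pairwise unions and intersections of members of τ.
All pairwise intersections and unions checked — each lies in τ. Therefore τ satisfies (T1), (T2), (T3): it IS a topology on X.


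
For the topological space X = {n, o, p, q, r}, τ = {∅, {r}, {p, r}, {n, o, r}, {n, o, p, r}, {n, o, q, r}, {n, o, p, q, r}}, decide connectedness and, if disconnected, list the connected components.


(X, τ) is connected.

Find clopen sets (U ∈ τ with X ∖ U ∈ τ):
  U = ∅, X ∖ U = {n, o, p, q, r} — both open, so U is clopen.
  U = {n, o, p, q, r}, X ∖ U = ∅ — both open, so U is clopen.
Only trivial clopens (∅ and X) exist, so (X, τ) is connected.
Compute connected components by grouping points that agree on all clopens:
  component: {n, o, p, q, r}


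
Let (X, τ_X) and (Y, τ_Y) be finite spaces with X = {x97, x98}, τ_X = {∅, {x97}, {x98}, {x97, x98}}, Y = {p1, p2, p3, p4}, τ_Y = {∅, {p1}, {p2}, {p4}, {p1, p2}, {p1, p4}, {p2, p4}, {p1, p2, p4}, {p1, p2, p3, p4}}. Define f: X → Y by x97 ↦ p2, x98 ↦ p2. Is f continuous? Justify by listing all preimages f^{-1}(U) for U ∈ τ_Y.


f IS continuous.

Compute f^{-1}(U) for each U ∈ τ_Y:
  U = ∅: f^{-1}(U) = ∅ ∈ τ_X ✓.
  U = {p1}: f^{-1}(U) = ∅ ∈ τ_X ✓.
  U = {p2}: f^{-1}(U) = {x97, x98} ∈ τ_X ✓.
  U = {p4}: f^{-1}(U) = ∅ ∈ τ_X ✓.
  U = {p1, p2}: f^{-1}(U) = {x97, x98} ∈ τ_X ✓.
  U = {p1, p4}: f^{-1}(U) = ∅ ∈ τ_X ✓.
  U = {p2, p4}: f^{-1}(U) = {x97, x98} ∈ τ_X ✓.
  U = {p1, p2, p4}: f^{-1}(U) = {x97, x98} ∈ τ_X ✓.
  U = {p1, p2, p3, p4}: f^{-1}(U) = {x97, x98} ∈ τ_X ✓.
Every preimage lies in τ_X, so f IS continuous.


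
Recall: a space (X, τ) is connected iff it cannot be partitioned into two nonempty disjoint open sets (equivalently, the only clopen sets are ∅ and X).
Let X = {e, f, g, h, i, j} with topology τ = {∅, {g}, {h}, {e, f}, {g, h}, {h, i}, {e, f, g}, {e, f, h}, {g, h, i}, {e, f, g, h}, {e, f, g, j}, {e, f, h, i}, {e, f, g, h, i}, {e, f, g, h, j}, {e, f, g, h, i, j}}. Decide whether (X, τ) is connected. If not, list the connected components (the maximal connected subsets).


(X, τ) is disconnected; components = [{h, i}, {e, f, g, j}].

Find clopen sets (U ∈ τ with X ∖ U ∈ τ):
  U = ∅, X ∖ U = {e, f, g, h, i, j} — both open, so U is clopen.
  U = {h, i}, X ∖ U = {e, f, g, j} — both open, so U is clopen.
  U = {e, f, g, j}, X ∖ U = {h, i} — both open, so U is clopen.
  U = {e, f, g, h, i, j}, X ∖ U = ∅ — both open, so U is clopen.
Nontrivial clopen(s) exist: e.g. {h, i}. So (X, τ) is disconnected.
Compute connected components by grouping points that agree on all clopens:
  component: {h, i}
  component: {e, f, g, j}


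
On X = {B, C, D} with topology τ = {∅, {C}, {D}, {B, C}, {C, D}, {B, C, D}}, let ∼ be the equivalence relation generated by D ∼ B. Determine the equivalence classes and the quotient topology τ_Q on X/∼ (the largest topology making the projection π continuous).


X/∼ = {[B=D], [C]}; |τ_Q| = 3.

Equivalence classes: [B=D], [C].
Quotient map π: X → X/∼ sends B ↦ [B=D], C ↦ [C], D ↦ [B=D].
For each subset V ⊆ X/∼, compute π^{-1}(V) ⊆ X and check whether π^{-1}(V) ∈ τ. V is open in τ_Q iff π^{-1}(V) ∈ τ.
  V = {}: π^{-1}(V) = ∅ ∈ τ ✓.
  V = {[B=D]}: π^{-1}(V) = {B, D} ∉ τ ✗.
  V = {[C]}: π^{-1}(V) = {C} ∈ τ ✓.
  V = {[B=D], [C]}: π^{-1}(V) = {B, C, D} ∈ τ ✓.
Open sets in the quotient: τ_Q = {{}, {[C]}, {[B=D], [C]}} (3 elements).


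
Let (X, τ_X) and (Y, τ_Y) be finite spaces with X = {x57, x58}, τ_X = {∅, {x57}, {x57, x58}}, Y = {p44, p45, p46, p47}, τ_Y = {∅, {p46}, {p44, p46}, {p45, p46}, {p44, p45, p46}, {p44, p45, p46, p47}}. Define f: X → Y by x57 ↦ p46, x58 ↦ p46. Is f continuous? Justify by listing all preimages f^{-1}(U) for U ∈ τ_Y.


f IS continuous.

Compute f^{-1}(U) for each U ∈ τ_Y:
  U = ∅: f^{-1}(U) = ∅ ∈ τ_X ✓.
  U = {p46}: f^{-1}(U) = {x57, x58} ∈ τ_X ✓.
  U = {p44, p46}: f^{-1}(U) = {x57, x58} ∈ τ_X ✓.
  U = {p45, p46}: f^{-1}(U) = {x57, x58} ∈ τ_X ✓.
  U = {p44, p45, p46}: f^{-1}(U) = {x57, x58} ∈ τ_X ✓.
  U = {p44, p45, p46, p47}: f^{-1}(U) = {x57, x58} ∈ τ_X ✓.
Every preimage lies in τ_X, so f IS continuous.


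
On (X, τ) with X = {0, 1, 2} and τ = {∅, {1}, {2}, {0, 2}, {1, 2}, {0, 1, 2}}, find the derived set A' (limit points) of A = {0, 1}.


A' = ∅

For each x ∈ X, list the open sets U ∈ τ with x ∈ U, then check whether U ∩ (A ∖ {x}) ≠ ∅ for every such U.
  x = 0: open {0, 2} ∋ x has {0, 2} ∩ (A ∖ {0}) = ∅, so x is NOT a limit point.
  x = 1: open {1} ∋ x has {1} ∩ (A ∖ {1}) = ∅, so x is NOT a limit point.
  x = 2: open {2} ∋ x has {2} ∩ (A ∖ {2}) = ∅, so x is NOT a limit point.
Collecting: A' = ∅.


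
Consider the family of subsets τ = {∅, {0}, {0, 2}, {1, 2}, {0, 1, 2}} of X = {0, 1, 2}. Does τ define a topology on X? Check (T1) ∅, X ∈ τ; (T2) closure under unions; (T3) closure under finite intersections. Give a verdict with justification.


τ is NOT a topology on X.

Axiom (T1): ∅ ∈ τ? Yes; X ∈ τ? Yes.
Axiom (T2/T3): check pairwise unions and intersections of members of τ.
Counterexample for (T3): {0, 2} ∩ {1, 2} = {2} ∉ τ. Therefore τ is NOT a topology.


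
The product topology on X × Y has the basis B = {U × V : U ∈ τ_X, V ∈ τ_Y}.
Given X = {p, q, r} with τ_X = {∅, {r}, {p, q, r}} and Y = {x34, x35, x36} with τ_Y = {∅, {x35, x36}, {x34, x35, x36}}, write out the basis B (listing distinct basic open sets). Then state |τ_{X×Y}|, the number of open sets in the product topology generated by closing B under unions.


Basis B = {∅ × ∅, {r} × {x35, x36}, {r} × {x34, x35, x36}, {p, q, r} × {x35, x36}, {p, q, r} × {x34, x35, x36}}; |τ_{X×Y}| = 6.

Enumerate products U × V with U ∈ τ_X, V ∈ τ_Y (deduplicated):
  ∅ × ∅ = {} (∅)
  {r} × {x35, x36} = {(r,x35), (r,x36)}
  {r} × {x34, x35, x36} = {(r,x34), (r,x35), (r,x36)}
  {p, q, r} × {x35, x36} = {(p,x35), (p,x36), (q,x35), (q,x36), (r,x35), (r,x36)}
  {p, q, r} × {x34, x35, x36} = {(p,x34), (p,x35), (p,x36), (q,x34), (q,x35), (q,x36), (r,x34), (r,x35), (r,x36)}
These 5 distinct sets form the basis B.
Close under arbitrary unions to get τ_{X×Y}; counting gives |τ_{X×Y}| = 6.


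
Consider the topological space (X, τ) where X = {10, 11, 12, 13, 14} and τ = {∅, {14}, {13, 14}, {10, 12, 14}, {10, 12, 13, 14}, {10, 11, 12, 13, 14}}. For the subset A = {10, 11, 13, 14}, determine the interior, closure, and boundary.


int(A) = {13, 14}, cl(A) = {10, 11, 12, 13, 14}, ∂A = {10, 11, 12}.

Closed sets in (X, τ) are complements of opens:
  closed(X, τ) = {∅, {11}, {11, 13}, {10, 11, 12}, {10, 11, 12, 13}, {10, 11, 12, 13, 14}}.
int(A) = ⋃ {U ∈ τ : U ⊆ A}. Opens contained in A: ∅, {14}, {13, 14}.
Taking the union of these: int(A) = {13, 14}.
cl(A) = ⋂ {C closed : A ⊆ C}. Closed sets containing A: {10, 11, 12, 13, 14}.
Intersecting these: cl(A) = {10, 11, 12, 13, 14}.
∂A = cl(A) ∖ int(A) = {10, 11, 12, 13, 14} ∖ {13, 14} = {10, 11, 12}.


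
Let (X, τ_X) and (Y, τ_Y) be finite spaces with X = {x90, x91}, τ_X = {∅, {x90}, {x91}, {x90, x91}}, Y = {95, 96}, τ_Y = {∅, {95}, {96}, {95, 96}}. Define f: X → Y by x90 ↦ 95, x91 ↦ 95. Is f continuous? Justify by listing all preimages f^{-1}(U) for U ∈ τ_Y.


f IS continuous.

Compute f^{-1}(U) for each U ∈ τ_Y:
  U = ∅: f^{-1}(U) = ∅ ∈ τ_X ✓.
  U = {95}: f^{-1}(U) = {x90, x91} ∈ τ_X ✓.
  U = {96}: f^{-1}(U) = ∅ ∈ τ_X ✓.
  U = {95, 96}: f^{-1}(U) = {x90, x91} ∈ τ_X ✓.
Every preimage lies in τ_X, so f IS continuous.


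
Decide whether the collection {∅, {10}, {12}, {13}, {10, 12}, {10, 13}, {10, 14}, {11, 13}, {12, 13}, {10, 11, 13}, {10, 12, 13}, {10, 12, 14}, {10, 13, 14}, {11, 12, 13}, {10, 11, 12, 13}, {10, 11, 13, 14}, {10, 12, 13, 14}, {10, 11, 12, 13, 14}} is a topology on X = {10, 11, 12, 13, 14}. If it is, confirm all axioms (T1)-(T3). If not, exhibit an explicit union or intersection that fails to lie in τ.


τ IS a topology on X.

Axiom (T1): ∅ ∈ τ? Yes; X ∈ τ? Yes.
Axiom (T2/T3): check pairwise unions and intersections of members of τ.
All pairwise intersections and unions checked — each lies in τ. Therefore τ satisfies (T1), (T2), (T3): it IS a topology on X.


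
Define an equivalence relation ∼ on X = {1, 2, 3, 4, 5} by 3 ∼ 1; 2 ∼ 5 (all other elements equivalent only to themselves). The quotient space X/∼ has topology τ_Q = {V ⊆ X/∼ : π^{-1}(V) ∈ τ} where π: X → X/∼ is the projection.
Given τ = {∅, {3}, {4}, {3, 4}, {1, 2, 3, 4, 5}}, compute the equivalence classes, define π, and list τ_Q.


X/∼ = {[1=3], [2=5], [4]}; |τ_Q| = 3.

Equivalence classes: [1=3], [2=5], [4].
Quotient map π: X → X/∼ sends 1 ↦ [1=3], 2 ↦ [2=5], 3 ↦ [1=3], 4 ↦ [4], 5 ↦ [2=5].
For each subset V ⊆ X/∼, compute π^{-1}(V) ⊆ X and check whether π^{-1}(V) ∈ τ. V is open in τ_Q iff π^{-1}(V) ∈ τ.
  V = {}: π^{-1}(V) = ∅ ∈ τ ✓.
  V = {[1=3]}: π^{-1}(V) = {1, 3} ∉ τ ✗.
  V = {[2=5]}: π^{-1}(V) = {2, 5} ∉ τ ✗.
  V = {[1=3], [2=5]}: π^{-1}(V) = {1, 2, 3, 5} ∉ τ ✗.
  V = {[4]}: π^{-1}(V) = {4} ∈ τ ✓.
  V = {[1=3], [4]}: π^{-1}(V) = {1, 3, 4} ∉ τ ✗.
  V = {[2=5], [4]}: π^{-1}(V) = {2, 4, 5} ∉ τ ✗.
  V = {[1=3], [2=5], [4]}: π^{-1}(V) = {1, 2, 3, 4, 5} ∈ τ ✓.
Open sets in the quotient: τ_Q = {{}, {[4]}, {[1=3], [2=5], [4]}} (3 elements).


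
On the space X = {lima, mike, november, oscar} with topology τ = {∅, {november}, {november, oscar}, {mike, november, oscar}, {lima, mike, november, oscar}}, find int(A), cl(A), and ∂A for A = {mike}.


int(A) = ∅, cl(A) = {lima, mike}, ∂A = {lima, mike}.

Closed sets in (X, τ) are complements of opens:
  closed(X, τ) = {∅, {lima}, {lima, mike}, {lima, mike, oscar}, {lima, mike, november, oscar}}.
int(A) = ⋃ {U ∈ τ : U ⊆ A}. Opens contained in A: ∅.
Taking the union of these: int(A) = ∅.
cl(A) = ⋂ {C closed : A ⊆ C}. Closed sets containing A: {lima, mike}, {lima, mike, oscar}, {lima, mike, november, oscar}.
Intersecting these: cl(A) = {lima, mike}.
∂A = cl(A) ∖ int(A) = {lima, mike} ∖ ∅ = {lima, mike}.


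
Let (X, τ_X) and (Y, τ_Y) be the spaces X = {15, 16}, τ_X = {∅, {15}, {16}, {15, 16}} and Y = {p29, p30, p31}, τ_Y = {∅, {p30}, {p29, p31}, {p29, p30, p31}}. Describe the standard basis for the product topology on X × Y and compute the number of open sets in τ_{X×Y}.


Basis B = {∅ × ∅, {15} × {p30}, {16} × {p30}, {15} × {p29, p31}, {15, 16} × {p30}, {16} × {p29, p31}, {15} × {p29, p30, p31}, {16} × {p29, p30, p31}, {15, 16} × {p29, p31}, {15, 16} × {p29, p30, p31}}; |τ_{X×Y}| = 16.

Enumerate products U × V with U ∈ τ_X, V ∈ τ_Y (deduplicated):
  ∅ × ∅ = {} (∅)
  {15} × {p30} = {(15,p30)}
  {16} × {p30} = {(16,p30)}
  {15} × {p29, p31} = {(15,p29), (15,p31)}
  {15, 16} × {p30} = {(15,p30), (16,p30)}
  {16} × {p29, p31} = {(16,p29), (16,p31)}
  {15} × {p29, p30, p31} = {(15,p29), (15,p30), (15,p31)}
  {16} × {p29, p30, p31} = {(16,p29), (16,p30), (16,p31)}
  {15, 16} × {p29, p31} = {(15,p29), (15,p31), (16,p29), (16,p31)}
  {15, 16} × {p29, p30, p31} = {(15,p29), (15,p30), (15,p31), (16,p29), (16,p30), (16,p31)}
These 10 distinct sets form the basis B.
Close under arbitrary unions to get τ_{X×Y}; counting gives |τ_{X×Y}| = 16.


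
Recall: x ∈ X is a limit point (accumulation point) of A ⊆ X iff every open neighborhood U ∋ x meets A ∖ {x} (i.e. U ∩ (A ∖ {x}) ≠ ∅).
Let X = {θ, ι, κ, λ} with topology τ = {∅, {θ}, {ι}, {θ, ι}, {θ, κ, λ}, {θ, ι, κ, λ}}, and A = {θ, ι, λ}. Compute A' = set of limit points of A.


A' = {κ, λ}

For each x ∈ X, list the open sets U ∈ τ with x ∈ U, then check whether U ∩ (A ∖ {x}) ≠ ∅ for every such U.
  x = θ: open {θ} ∋ x has {θ} ∩ (A ∖ {θ}) = ∅, so x is NOT a limit point.
  x = ι: open {ι} ∋ x has {ι} ∩ (A ∖ {ι}) = ∅, so x is NOT a limit point.
  x = κ: opens ∋ x are {θ, κ, λ}, {θ, ι, κ, λ}; each meets A ∖ {κ}, so x IS a limit point.
  x = λ: opens ∋ x are {θ, κ, λ}, {θ, ι, κ, λ}; each meets A ∖ {λ}, so x IS a limit point.
Collecting: A' = {κ, λ}.
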